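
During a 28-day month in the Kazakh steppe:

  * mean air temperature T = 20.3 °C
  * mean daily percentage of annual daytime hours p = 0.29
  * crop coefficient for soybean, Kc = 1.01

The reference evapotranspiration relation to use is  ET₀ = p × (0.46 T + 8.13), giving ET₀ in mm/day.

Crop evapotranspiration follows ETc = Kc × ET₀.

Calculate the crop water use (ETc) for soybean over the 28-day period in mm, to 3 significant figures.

ET₀ = 0.29 × (0.46 × 20.3 + 8.13) = 0.29 × 17.468 = 5.0657 mm/d
ETc = Kc × ET₀ = 1.01 × 5.0657 = 5.1164 mm/d
Over 28 days: 5.1164 × 28 = 143.259 mm

143 mm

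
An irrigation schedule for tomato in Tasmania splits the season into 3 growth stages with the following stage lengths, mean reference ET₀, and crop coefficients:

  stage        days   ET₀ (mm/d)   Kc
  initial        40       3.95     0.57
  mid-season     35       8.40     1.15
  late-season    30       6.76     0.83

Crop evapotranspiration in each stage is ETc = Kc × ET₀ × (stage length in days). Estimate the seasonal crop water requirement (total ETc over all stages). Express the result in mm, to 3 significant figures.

596 mm

initial: 0.57 × 3.95 × 40 = 90.06 mm
mid-season: 1.15 × 8.40 × 35 = 338.10 mm
late-season: 0.83 × 6.76 × 30 = 168.32 mm
Seasonal total = 596.48 mm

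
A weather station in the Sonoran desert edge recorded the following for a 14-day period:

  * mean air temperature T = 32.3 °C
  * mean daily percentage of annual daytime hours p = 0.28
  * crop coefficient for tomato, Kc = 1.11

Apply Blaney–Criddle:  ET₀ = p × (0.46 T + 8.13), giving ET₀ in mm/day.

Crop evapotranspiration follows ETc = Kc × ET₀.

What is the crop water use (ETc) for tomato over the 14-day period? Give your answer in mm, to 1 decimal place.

ET₀ = 0.28 × (0.46 × 32.3 + 8.13) = 0.28 × 22.988 = 6.4366 mm/d
ETc = Kc × ET₀ = 1.11 × 6.4366 = 7.1446 mm/d
Over 14 days: 7.1446 × 14 = 100.024 mm

100.0 mm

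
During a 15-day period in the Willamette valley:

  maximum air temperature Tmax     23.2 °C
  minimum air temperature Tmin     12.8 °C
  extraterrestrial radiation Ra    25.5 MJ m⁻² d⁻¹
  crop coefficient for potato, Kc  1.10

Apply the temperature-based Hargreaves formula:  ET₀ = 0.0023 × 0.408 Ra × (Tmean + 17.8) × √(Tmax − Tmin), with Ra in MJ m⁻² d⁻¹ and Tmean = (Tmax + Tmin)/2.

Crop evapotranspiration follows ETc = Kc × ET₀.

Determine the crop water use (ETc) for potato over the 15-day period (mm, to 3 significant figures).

Tmean = (23.2 + 12.8)/2 = 18.00 °C
0.408 Ra = 0.408 × 25.5 = 10.4040 mm/d equivalent
ET₀ = 0.0023 × 10.4040 × (18.00 + 17.8) × √10.4 = 0.0023 × 10.4040 × 35.80 × 3.2249 = 2.7627 mm/d
ETc = Kc × ET₀ = 1.10 × 2.7627 = 3.0390 mm/d
Over 15 days: 3.0390 × 15 = 45.585 mm

45.6 mm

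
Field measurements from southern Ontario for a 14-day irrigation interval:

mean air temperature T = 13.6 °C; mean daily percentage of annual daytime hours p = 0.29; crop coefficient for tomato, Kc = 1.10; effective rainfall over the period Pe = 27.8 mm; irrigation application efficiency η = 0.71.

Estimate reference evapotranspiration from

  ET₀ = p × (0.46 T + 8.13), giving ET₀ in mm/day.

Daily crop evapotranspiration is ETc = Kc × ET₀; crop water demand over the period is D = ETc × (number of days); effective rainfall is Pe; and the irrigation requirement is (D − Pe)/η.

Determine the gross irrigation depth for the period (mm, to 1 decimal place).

ET₀ = 0.29 × (0.46 × 13.6 + 8.13) = 0.29 × 14.386 = 4.1719 mm/d
ETc = Kc × ET₀ = 1.10 × 4.1719 = 4.5891 mm/d
Crop demand D = ETc × 14 d = 4.5891 × 14 = 64.247 mm
D − Pe = 64.247 − 27.8 = 36.447 mm
Gross irrigation = 36.447 / 0.71 = 51.334 mm

51.3 mm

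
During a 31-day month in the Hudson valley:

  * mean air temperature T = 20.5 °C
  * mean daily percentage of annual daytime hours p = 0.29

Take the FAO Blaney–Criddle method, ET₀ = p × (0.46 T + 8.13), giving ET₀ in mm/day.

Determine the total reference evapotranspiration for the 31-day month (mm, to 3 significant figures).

ET₀ = 0.29 × (0.46 × 20.5 + 8.13) = 0.29 × 17.560 = 5.0924 mm/d
Monthly total = 5.0924 × 31 = 157.864 mm

158 mm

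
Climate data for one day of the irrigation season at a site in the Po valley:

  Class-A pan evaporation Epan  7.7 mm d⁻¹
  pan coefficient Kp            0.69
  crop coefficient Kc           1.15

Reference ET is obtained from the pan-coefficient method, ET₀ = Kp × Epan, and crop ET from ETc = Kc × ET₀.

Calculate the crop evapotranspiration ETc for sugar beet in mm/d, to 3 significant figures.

ET₀ = 0.69 × 7.7 = 5.3130 mm/d
ETc = Kc × ET₀ = 1.15 × 5.3130 = 6.1100 mm/d

6.11 mm/d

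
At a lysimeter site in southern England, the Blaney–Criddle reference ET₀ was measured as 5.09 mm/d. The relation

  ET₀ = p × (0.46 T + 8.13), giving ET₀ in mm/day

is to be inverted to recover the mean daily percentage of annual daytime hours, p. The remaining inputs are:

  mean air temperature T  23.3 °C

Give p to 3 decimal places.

0.270

p = ET₀ / (0.46 T + 8.13) = 5.09 / (0.46 × 23.3 + 8.13) = 5.09 / 18.848 = 0.2701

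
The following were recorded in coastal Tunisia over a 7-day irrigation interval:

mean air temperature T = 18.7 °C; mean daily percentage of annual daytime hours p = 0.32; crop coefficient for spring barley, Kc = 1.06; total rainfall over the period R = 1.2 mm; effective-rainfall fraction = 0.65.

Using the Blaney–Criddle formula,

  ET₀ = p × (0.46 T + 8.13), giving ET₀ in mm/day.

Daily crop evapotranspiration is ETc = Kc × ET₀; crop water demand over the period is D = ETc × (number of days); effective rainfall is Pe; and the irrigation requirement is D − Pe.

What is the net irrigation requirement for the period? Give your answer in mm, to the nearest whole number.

39 mm

ET₀ = 0.32 × (0.46 × 18.7 + 8.13) = 0.32 × 16.732 = 5.3542 mm/d
ETc = Kc × ET₀ = 1.06 × 5.3542 = 5.6755 mm/d
Crop demand D = ETc × 7 d = 5.6755 × 7 = 39.729 mm
Pe = 0.65 × 1.2 = 0.780 mm
D − Pe = 39.729 − 0.780 = 38.949 mm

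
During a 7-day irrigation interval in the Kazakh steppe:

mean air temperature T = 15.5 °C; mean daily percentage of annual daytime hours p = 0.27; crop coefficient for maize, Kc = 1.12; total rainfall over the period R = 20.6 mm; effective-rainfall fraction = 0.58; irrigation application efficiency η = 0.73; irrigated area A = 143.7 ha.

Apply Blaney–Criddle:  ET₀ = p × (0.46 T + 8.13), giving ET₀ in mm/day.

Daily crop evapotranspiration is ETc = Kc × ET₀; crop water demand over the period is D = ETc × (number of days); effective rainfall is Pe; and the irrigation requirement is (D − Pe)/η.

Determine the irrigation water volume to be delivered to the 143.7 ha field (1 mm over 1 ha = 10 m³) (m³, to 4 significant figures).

ET₀ = 0.27 × (0.46 × 15.5 + 8.13) = 0.27 × 15.260 = 4.1202 mm/d
ETc = Kc × ET₀ = 1.12 × 4.1202 = 4.6146 mm/d
Crop demand D = ETc × 7 d = 4.6146 × 7 = 32.302 mm
Pe = 0.58 × 20.6 = 11.948 mm
D − Pe = 32.302 − 11.948 = 20.354 mm
Gross irrigation = 20.354 / 0.73 = 27.882 mm
Volume = 27.882 mm × 143.7 ha × 10 = 40066.4 m³

40070 m³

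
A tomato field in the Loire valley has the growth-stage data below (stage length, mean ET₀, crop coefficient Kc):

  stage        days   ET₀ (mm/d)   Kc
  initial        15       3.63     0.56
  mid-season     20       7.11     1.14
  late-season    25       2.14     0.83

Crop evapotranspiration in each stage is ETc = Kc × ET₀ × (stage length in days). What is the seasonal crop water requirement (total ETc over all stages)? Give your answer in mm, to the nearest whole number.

initial: 0.56 × 3.63 × 15 = 30.49 mm
mid-season: 1.14 × 7.11 × 20 = 162.11 mm
late-season: 0.83 × 2.14 × 25 = 44.41 mm
Seasonal total = 237.01 mm

237 mm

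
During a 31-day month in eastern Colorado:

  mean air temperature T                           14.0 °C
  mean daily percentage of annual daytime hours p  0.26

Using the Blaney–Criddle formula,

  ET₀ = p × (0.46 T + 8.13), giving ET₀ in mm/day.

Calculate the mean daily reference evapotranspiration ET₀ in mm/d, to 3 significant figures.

3.79 mm/d

ET₀ = 0.26 × (0.46 × 14.0 + 8.13) = 0.26 × 14.570 = 3.7882 mm/d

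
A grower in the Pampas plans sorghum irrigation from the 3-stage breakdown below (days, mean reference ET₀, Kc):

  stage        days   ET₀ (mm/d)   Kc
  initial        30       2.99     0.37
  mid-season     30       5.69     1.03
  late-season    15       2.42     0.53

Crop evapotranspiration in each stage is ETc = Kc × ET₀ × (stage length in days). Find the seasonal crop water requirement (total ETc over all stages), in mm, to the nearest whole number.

initial: 0.37 × 2.99 × 30 = 33.19 mm
mid-season: 1.03 × 5.69 × 30 = 175.82 mm
late-season: 0.53 × 2.42 × 15 = 19.24 mm
Seasonal total = 228.25 mm

228 mm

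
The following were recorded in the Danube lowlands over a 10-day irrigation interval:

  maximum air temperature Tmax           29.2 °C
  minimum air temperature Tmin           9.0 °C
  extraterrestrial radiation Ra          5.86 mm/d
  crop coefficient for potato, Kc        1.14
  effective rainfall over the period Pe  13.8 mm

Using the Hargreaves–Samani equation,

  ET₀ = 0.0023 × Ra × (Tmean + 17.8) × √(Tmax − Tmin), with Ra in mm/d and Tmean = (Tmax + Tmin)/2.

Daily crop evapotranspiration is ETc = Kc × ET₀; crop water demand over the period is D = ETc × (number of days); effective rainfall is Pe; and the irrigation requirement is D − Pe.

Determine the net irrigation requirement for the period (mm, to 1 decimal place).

Tmean = (29.2 + 9.0)/2 = 19.10 °C
ET₀ = 0.0023 × 5.86 × (19.10 + 17.8) × √20.2 = 0.0023 × 5.86 × 36.90 × 4.4944 = 2.2352 mm/d
ETc = Kc × ET₀ = 1.14 × 2.2352 = 2.5481 mm/d
Crop demand D = ETc × 10 d = 2.5481 × 10 = 25.481 mm
D − Pe = 25.481 − 13.8 = 11.681 mm

11.7 mm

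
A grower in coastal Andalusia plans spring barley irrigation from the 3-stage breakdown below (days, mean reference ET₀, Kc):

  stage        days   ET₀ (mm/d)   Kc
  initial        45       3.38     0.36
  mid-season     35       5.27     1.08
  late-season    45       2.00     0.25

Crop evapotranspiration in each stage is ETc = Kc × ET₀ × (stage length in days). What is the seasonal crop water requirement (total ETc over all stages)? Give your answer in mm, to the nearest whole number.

276 mm

initial: 0.36 × 3.38 × 45 = 54.76 mm
mid-season: 1.08 × 5.27 × 35 = 199.21 mm
late-season: 0.25 × 2.00 × 45 = 22.50 mm
Seasonal total = 276.47 mm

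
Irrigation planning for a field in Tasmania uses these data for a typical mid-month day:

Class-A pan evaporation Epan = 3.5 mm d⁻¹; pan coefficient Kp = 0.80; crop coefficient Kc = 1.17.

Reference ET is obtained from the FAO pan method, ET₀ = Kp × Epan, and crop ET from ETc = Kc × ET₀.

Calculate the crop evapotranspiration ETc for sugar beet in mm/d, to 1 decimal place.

ET₀ = 0.80 × 3.5 = 2.8000 mm/d
ETc = Kc × ET₀ = 1.17 × 2.8000 = 3.2760 mm/d

3.3 mm/d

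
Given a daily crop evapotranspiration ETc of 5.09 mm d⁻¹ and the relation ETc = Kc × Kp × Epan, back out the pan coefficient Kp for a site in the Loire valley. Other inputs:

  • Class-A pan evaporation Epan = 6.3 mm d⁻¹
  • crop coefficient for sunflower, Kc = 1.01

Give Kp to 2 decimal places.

ETc = Kc × Kp × Epan  ⇒  Kp = ETc / (Kc × Epan)
Kp = 5.09 / (1.01 × 6.3) = 5.09 / 6.363 = 0.7999

0.80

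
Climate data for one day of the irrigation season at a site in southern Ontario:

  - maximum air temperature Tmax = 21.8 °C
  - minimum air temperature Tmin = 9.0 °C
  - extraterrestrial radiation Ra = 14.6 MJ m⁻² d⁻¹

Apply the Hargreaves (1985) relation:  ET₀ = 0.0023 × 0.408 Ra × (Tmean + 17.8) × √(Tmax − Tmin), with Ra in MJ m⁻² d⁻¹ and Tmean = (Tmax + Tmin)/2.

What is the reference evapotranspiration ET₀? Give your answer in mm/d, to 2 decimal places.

1.63 mm/d

Tmean = (21.8 + 9.0)/2 = 15.40 °C
0.408 Ra = 0.408 × 14.6 = 5.9568 mm/d equivalent
ET₀ = 0.0023 × 5.9568 × (15.40 + 17.8) × √12.8 = 0.0023 × 5.9568 × 33.20 × 3.5777 = 1.6274 mm/d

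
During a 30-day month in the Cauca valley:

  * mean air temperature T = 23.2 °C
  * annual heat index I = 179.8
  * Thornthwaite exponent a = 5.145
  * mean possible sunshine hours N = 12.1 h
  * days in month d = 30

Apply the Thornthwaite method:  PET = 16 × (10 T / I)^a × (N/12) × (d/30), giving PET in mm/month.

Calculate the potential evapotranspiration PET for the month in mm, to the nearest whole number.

60 mm

10T/I = 10 × 23.2 / 179.8 = 1.2903
(10T/I)^a = 1.2903^5.145 = 3.7111
Uncorrected PET = 16 × 3.7111 = 59.378 mm
Correction = (N/12)(d/30) = (12.1/12)(30/30) = 1.0083
PET = 59.378 × 1.0083 = 59.871 mm/month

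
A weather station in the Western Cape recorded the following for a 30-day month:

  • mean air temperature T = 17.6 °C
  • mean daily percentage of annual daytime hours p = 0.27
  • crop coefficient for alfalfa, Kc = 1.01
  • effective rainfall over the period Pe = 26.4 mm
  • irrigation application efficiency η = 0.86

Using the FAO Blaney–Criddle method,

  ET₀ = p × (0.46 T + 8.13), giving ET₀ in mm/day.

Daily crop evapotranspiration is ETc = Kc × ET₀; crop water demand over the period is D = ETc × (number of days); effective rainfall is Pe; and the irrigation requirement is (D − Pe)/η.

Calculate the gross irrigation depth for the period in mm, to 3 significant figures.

124 mm

ET₀ = 0.27 × (0.46 × 17.6 + 8.13) = 0.27 × 16.226 = 4.3810 mm/d
ETc = Kc × ET₀ = 1.01 × 4.3810 = 4.4248 mm/d
Crop demand D = ETc × 30 d = 4.4248 × 30 = 132.744 mm
D − Pe = 132.744 − 26.4 = 106.344 mm
Gross irrigation = 106.344 / 0.86 = 123.656 mm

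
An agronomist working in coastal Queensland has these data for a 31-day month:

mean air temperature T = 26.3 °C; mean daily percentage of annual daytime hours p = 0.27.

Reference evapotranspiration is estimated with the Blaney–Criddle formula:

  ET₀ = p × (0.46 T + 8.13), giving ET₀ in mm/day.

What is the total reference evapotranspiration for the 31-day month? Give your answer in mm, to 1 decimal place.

169.3 mm

ET₀ = 0.27 × (0.46 × 26.3 + 8.13) = 0.27 × 20.228 = 5.4616 mm/d
Monthly total = 5.4616 × 31 = 169.310 mm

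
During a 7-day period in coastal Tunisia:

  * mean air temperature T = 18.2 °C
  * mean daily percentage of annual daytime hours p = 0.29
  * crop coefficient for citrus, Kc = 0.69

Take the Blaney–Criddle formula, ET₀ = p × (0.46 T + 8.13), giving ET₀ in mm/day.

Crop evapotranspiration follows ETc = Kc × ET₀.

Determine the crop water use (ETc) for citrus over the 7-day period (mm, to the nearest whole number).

ET₀ = 0.29 × (0.46 × 18.2 + 8.13) = 0.29 × 16.502 = 4.7856 mm/d
ETc = Kc × ET₀ = 0.69 × 4.7856 = 3.3021 mm/d
Over 7 days: 3.3021 × 7 = 23.115 mm

23 mm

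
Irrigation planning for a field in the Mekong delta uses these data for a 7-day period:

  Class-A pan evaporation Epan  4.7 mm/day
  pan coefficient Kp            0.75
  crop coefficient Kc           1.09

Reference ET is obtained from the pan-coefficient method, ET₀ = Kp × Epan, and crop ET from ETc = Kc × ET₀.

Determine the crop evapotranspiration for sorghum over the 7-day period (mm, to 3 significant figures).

ET₀ = 0.75 × 4.7 = 3.5250 mm/d
ETc = Kc × ET₀ = 1.09 × 3.5250 = 3.8423 mm/d
Over 7 days: 3.8423 × 7 = 26.896 mm

26.9 mm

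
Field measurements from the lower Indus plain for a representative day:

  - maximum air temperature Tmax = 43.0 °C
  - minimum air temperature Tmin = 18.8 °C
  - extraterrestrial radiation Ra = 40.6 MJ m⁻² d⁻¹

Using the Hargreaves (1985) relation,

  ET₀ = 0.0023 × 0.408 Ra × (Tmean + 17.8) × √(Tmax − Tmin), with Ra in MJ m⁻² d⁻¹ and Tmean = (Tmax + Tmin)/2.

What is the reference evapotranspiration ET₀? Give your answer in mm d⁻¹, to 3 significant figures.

9.13 mm d⁻¹

Tmean = (43.0 + 18.8)/2 = 30.90 °C
0.408 Ra = 0.408 × 40.6 = 16.5648 mm/d equivalent
ET₀ = 0.0023 × 16.5648 × (30.90 + 17.8) × √24.2 = 0.0023 × 16.5648 × 48.70 × 4.9193 = 9.1274 mm/d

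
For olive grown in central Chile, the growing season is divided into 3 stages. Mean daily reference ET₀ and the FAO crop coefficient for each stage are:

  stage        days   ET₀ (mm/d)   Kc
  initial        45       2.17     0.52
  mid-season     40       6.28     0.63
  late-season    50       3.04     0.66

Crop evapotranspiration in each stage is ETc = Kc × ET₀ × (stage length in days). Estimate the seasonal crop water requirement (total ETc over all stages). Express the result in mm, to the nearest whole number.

initial: 0.52 × 2.17 × 45 = 50.78 mm
mid-season: 0.63 × 6.28 × 40 = 158.26 mm
late-season: 0.66 × 3.04 × 50 = 100.32 mm
Seasonal total = 309.36 mm

309 mm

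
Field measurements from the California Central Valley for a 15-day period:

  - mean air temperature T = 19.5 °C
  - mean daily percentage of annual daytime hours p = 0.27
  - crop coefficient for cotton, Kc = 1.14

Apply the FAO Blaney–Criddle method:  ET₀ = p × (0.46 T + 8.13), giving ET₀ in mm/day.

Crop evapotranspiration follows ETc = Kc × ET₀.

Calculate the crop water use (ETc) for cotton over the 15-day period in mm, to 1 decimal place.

79.0 mm

ET₀ = 0.27 × (0.46 × 19.5 + 8.13) = 0.27 × 17.100 = 4.6170 mm/d
ETc = Kc × ET₀ = 1.14 × 4.6170 = 5.2634 mm/d
Over 15 days: 5.2634 × 15 = 78.951 mm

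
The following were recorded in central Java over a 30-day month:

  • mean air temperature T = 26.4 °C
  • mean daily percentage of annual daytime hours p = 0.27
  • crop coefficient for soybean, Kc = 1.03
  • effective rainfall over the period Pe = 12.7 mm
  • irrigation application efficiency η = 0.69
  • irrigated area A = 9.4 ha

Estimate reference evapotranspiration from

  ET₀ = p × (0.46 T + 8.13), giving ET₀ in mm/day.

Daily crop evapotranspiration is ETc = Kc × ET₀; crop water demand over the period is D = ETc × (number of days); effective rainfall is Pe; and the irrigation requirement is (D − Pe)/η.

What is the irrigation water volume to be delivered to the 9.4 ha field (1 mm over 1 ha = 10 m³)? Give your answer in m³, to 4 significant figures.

ET₀ = 0.27 × (0.46 × 26.4 + 8.13) = 0.27 × 20.274 = 5.4740 mm/d
ETc = Kc × ET₀ = 1.03 × 5.4740 = 5.6382 mm/d
Crop demand D = ETc × 30 d = 5.6382 × 30 = 169.146 mm
D − Pe = 169.146 − 12.7 = 156.446 mm
Gross irrigation = 156.446 / 0.69 = 226.733 mm
Volume = 226.733 mm × 9.4 ha × 10 = 21312.9 m³

21310 m³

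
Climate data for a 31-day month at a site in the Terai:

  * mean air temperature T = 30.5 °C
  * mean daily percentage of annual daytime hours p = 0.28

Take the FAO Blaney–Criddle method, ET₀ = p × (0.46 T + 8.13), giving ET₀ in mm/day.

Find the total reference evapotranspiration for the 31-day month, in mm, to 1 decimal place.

ET₀ = 0.28 × (0.46 × 30.5 + 8.13) = 0.28 × 22.160 = 6.2048 mm/d
Monthly total = 6.2048 × 31 = 192.349 mm

192.3 mm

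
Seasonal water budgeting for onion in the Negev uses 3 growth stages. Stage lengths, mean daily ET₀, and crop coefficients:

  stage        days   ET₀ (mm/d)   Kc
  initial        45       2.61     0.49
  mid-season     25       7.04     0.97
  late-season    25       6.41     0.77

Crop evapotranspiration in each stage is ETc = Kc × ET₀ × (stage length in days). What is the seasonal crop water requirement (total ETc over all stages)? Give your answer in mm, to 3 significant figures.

352 mm

initial: 0.49 × 2.61 × 45 = 57.55 mm
mid-season: 0.97 × 7.04 × 25 = 170.72 mm
late-season: 0.77 × 6.41 × 25 = 123.39 mm
Seasonal total = 351.66 mm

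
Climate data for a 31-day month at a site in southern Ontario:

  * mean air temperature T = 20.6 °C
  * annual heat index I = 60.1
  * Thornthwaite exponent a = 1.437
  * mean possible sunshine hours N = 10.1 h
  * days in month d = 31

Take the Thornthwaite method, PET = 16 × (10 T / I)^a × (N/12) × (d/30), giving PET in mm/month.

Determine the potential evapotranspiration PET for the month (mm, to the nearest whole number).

10T/I = 10 × 20.6 / 60.1 = 3.4276
(10T/I)^a = 3.4276^1.437 = 5.8719
Uncorrected PET = 16 × 5.8719 = 93.950 mm
Correction = (N/12)(d/30) = (10.1/12)(31/30) = 0.8697
PET = 93.950 × 0.8697 = 81.708 mm/month

82 mm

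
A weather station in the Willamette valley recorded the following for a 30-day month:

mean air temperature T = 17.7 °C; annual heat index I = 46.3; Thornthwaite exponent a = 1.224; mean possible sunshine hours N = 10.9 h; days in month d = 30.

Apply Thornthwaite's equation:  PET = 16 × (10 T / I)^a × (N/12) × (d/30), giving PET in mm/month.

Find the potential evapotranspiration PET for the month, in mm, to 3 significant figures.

75.0 mm

10T/I = 10 × 17.7 / 46.3 = 3.8229
(10T/I)^a = 3.8229^1.224 = 5.1624
Uncorrected PET = 16 × 5.1624 = 82.598 mm
Correction = (N/12)(d/30) = (10.9/12)(30/30) = 0.9083
PET = 82.598 × 0.9083 = 75.024 mm/month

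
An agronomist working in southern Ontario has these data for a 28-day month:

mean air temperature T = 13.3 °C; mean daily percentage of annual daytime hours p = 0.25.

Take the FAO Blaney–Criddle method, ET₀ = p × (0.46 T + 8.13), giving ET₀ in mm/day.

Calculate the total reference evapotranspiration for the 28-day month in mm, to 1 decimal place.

99.7 mm

ET₀ = 0.25 × (0.46 × 13.3 + 8.13) = 0.25 × 14.248 = 3.5620 mm/d
Monthly total = 3.5620 × 28 = 99.736 mm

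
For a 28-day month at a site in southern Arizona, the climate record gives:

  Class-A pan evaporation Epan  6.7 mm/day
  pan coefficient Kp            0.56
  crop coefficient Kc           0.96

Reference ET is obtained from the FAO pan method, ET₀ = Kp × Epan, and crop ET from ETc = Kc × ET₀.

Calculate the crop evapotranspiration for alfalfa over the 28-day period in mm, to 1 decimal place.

ET₀ = 0.56 × 6.7 = 3.7520 mm/d
ETc = Kc × ET₀ = 0.96 × 3.7520 = 3.6019 mm/d
Over 28 days: 3.6019 × 28 = 100.853 mm

100.9 mm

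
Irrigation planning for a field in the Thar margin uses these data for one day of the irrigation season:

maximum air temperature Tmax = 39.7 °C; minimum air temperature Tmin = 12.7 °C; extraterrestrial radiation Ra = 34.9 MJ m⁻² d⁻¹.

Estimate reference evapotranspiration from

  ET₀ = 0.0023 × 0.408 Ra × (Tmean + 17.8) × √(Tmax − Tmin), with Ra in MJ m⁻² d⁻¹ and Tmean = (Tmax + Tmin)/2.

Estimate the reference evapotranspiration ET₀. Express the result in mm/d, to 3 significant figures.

Tmean = (39.7 + 12.7)/2 = 26.20 °C
0.408 Ra = 0.408 × 34.9 = 14.2392 mm/d equivalent
ET₀ = 0.0023 × 14.2392 × (26.20 + 17.8) × √27.0 = 0.0023 × 14.2392 × 44.00 × 5.1962 = 7.4878 mm/d

7.49 mm/d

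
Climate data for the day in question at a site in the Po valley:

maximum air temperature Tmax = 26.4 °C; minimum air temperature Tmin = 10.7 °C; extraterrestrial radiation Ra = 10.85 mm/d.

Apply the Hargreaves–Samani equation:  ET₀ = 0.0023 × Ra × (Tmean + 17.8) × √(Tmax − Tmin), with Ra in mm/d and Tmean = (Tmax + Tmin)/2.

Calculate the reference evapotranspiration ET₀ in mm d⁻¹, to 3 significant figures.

3.59 mm d⁻¹

Tmean = (26.4 + 10.7)/2 = 18.55 °C
ET₀ = 0.0023 × 10.85 × (18.55 + 17.8) × √15.7 = 0.0023 × 10.85 × 36.35 × 3.9623 = 3.5943 mm/d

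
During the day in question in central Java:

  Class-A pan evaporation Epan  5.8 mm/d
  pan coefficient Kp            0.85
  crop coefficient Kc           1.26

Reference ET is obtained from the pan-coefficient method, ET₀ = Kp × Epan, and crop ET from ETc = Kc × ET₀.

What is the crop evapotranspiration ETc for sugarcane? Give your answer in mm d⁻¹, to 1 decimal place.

ET₀ = 0.85 × 5.8 = 4.9300 mm/d
ETc = Kc × ET₀ = 1.26 × 4.9300 = 6.2118 mm/d

6.2 mm d⁻¹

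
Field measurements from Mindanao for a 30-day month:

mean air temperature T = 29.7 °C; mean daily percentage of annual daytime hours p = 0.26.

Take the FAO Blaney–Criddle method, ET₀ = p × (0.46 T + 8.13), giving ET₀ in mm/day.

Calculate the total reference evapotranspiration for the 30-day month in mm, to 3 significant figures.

ET₀ = 0.26 × (0.46 × 29.7 + 8.13) = 0.26 × 21.792 = 5.6659 mm/d
Monthly total = 5.6659 × 30 = 169.977 mm

170 mm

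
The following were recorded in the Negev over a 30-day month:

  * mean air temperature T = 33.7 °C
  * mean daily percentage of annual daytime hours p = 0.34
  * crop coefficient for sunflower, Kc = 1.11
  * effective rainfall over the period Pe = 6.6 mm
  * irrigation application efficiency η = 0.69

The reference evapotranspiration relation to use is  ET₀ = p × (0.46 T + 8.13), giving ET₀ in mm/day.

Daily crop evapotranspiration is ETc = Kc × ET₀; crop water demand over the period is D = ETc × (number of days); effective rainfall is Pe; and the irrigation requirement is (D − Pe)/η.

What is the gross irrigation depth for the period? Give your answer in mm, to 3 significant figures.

378 mm

ET₀ = 0.34 × (0.46 × 33.7 + 8.13) = 0.34 × 23.632 = 8.0349 mm/d
ETc = Kc × ET₀ = 1.11 × 8.0349 = 8.9187 mm/d
Crop demand D = ETc × 30 d = 8.9187 × 30 = 267.561 mm
D − Pe = 267.561 − 6.6 = 260.961 mm
Gross irrigation = 260.961 / 0.69 = 378.204 mm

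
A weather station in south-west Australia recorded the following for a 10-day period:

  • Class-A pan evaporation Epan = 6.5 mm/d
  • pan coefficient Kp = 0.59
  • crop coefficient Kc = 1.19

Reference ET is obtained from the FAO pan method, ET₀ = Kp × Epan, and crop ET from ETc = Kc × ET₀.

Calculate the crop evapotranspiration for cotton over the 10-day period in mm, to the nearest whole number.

46 mm

ET₀ = 0.59 × 6.5 = 3.8350 mm/d
ETc = Kc × ET₀ = 1.19 × 3.8350 = 4.5637 mm/d
Over 10 days: 4.5637 × 10 = 45.637 mm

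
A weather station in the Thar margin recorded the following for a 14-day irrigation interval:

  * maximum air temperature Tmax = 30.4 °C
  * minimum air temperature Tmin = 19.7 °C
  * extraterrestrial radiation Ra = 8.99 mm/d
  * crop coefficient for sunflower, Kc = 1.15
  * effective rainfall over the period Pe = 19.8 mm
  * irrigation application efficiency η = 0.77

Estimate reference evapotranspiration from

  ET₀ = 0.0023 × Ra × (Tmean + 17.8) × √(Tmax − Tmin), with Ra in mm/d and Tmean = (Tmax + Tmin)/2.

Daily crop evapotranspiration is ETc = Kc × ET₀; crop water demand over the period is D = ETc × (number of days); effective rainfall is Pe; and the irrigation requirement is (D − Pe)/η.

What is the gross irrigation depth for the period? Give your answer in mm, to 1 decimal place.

Tmean = (30.4 + 19.7)/2 = 25.05 °C
ET₀ = 0.0023 × 8.99 × (25.05 + 17.8) × √10.7 = 0.0023 × 8.99 × 42.85 × 3.2711 = 2.8982 mm/d
ETc = Kc × ET₀ = 1.15 × 2.8982 = 3.3329 mm/d
Crop demand D = ETc × 14 d = 3.3329 × 14 = 46.661 mm
D − Pe = 46.661 − 19.8 = 26.861 mm
Gross irrigation = 26.861 / 0.77 = 34.884 mm

34.9 mm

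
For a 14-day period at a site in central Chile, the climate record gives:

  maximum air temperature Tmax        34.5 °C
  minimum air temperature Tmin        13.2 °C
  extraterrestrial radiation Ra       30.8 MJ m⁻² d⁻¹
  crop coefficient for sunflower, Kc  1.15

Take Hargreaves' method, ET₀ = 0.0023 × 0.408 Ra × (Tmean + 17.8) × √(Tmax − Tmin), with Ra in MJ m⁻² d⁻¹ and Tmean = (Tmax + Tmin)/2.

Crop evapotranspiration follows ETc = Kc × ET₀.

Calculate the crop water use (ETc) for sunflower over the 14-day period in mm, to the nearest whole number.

Tmean = (34.5 + 13.2)/2 = 23.85 °C
0.408 Ra = 0.408 × 30.8 = 12.5664 mm/d equivalent
ET₀ = 0.0023 × 12.5664 × (23.85 + 17.8) × √21.3 = 0.0023 × 12.5664 × 41.65 × 4.6152 = 5.5558 mm/d
ETc = Kc × ET₀ = 1.15 × 5.5558 = 6.3892 mm/d
Over 14 days: 6.3892 × 14 = 89.449 mm

89 mm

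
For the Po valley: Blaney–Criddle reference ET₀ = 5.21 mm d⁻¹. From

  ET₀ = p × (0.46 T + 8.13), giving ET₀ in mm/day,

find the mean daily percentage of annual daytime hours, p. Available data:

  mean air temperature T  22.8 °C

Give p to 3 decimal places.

p = ET₀ / (0.46 T + 8.13) = 5.21 / (0.46 × 22.8 + 8.13) = 5.21 / 18.618 = 0.2798

0.280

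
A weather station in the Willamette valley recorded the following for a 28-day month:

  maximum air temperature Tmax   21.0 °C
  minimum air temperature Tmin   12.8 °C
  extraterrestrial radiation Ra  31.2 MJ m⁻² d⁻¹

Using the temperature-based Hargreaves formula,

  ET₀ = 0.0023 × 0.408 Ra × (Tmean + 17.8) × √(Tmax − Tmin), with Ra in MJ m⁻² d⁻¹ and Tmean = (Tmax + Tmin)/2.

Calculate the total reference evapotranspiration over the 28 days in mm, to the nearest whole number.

81 mm

Tmean = (21.0 + 12.8)/2 = 16.90 °C
0.408 Ra = 0.408 × 31.2 = 12.7296 mm/d equivalent
ET₀ = 0.0023 × 12.7296 × (16.90 + 17.8) × √8.2 = 0.0023 × 12.7296 × 34.70 × 2.8636 = 2.9093 mm/d
Over 28 days: 2.9093 × 28 = 81.460 mm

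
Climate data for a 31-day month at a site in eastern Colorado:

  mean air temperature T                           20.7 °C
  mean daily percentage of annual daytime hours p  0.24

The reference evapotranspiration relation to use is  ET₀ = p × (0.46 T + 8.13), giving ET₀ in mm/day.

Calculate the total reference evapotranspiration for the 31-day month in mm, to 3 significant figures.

131 mm

ET₀ = 0.24 × (0.46 × 20.7 + 8.13) = 0.24 × 17.652 = 4.2365 mm/d
Monthly total = 4.2365 × 31 = 131.332 mm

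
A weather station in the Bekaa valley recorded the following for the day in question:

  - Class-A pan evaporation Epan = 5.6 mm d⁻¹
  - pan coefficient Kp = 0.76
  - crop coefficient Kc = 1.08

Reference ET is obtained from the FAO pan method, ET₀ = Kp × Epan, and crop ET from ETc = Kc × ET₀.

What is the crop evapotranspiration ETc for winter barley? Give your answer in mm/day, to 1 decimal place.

ET₀ = 0.76 × 5.6 = 4.2560 mm/d
ETc = Kc × ET₀ = 1.08 × 4.2560 = 4.5965 mm/d

4.6 mm/day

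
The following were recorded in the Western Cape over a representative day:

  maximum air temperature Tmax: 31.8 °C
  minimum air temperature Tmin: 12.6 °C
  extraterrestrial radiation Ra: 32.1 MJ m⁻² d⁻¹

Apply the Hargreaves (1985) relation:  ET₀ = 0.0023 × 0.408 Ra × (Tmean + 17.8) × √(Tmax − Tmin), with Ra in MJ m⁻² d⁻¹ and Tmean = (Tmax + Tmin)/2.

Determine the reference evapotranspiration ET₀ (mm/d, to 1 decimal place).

5.3 mm/d

Tmean = (31.8 + 12.6)/2 = 22.20 °C
0.408 Ra = 0.408 × 32.1 = 13.0968 mm/d equivalent
ET₀ = 0.0023 × 13.0968 × (22.20 + 17.8) × √19.2 = 0.0023 × 13.0968 × 40.00 × 4.3818 = 5.2797 mm/d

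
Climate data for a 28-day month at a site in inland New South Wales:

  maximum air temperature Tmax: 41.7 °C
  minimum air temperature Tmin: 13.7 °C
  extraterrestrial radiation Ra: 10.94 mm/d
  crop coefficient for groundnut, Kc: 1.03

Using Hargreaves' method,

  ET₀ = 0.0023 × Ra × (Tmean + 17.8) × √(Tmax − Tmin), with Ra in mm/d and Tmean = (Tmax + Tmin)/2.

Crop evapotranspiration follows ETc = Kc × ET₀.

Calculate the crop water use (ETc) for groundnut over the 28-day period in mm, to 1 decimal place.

174.7 mm

Tmean = (41.7 + 13.7)/2 = 27.70 °C
ET₀ = 0.0023 × 10.94 × (27.70 + 17.8) × √28.0 = 0.0023 × 10.94 × 45.50 × 5.2915 = 6.0581 mm/d
ETc = Kc × ET₀ = 1.03 × 6.0581 = 6.2398 mm/d
Over 28 days: 6.2398 × 28 = 174.714 mm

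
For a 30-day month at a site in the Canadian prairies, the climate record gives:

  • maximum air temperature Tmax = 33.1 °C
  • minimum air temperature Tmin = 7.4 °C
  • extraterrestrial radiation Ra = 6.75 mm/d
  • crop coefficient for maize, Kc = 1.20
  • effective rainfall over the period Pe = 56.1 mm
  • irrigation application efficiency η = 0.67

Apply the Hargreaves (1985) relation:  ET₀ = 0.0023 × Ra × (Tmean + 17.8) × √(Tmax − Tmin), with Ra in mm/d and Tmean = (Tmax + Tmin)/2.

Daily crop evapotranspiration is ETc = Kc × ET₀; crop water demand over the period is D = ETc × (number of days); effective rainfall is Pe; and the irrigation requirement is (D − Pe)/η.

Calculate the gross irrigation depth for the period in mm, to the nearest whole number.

77 mm

Tmean = (33.1 + 7.4)/2 = 20.25 °C
ET₀ = 0.0023 × 6.75 × (20.25 + 17.8) × √25.7 = 0.0023 × 6.75 × 38.05 × 5.0695 = 2.9947 mm/d
ETc = Kc × ET₀ = 1.20 × 2.9947 = 3.5936 mm/d
Crop demand D = ETc × 30 d = 3.5936 × 30 = 107.808 mm
D − Pe = 107.808 − 56.1 = 51.708 mm
Gross irrigation = 51.708 / 0.67 = 77.176 mm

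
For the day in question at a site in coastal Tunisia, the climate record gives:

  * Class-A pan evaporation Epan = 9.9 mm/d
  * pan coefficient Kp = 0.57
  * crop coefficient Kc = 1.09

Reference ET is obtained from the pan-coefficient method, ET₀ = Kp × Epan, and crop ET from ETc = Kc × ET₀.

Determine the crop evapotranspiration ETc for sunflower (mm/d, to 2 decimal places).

ET₀ = 0.57 × 9.9 = 5.6430 mm/d
ETc = Kc × ET₀ = 1.09 × 5.6430 = 6.1509 mm/d

6.15 mm/d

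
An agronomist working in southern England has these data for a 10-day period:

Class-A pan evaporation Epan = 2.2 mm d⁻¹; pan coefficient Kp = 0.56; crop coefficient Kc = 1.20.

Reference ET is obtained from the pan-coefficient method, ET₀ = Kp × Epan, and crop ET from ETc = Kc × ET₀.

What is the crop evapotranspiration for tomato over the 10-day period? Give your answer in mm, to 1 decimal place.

ET₀ = 0.56 × 2.2 = 1.2320 mm/d
ETc = Kc × ET₀ = 1.20 × 1.2320 = 1.4784 mm/d
Over 10 days: 1.4784 × 10 = 14.784 mm

14.8 mm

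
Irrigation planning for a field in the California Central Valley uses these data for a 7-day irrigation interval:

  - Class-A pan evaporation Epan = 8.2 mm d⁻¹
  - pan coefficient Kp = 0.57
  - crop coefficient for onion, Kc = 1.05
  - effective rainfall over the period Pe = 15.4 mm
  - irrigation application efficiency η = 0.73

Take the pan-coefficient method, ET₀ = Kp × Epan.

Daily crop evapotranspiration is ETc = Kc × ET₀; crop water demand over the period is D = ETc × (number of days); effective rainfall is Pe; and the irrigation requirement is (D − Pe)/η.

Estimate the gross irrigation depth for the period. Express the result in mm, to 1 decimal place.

ET₀ = 0.57 × 8.2 = 4.6740 mm/d
ETc = Kc × ET₀ = 1.05 × 4.6740 = 4.9077 mm/d
Crop demand D = ETc × 7 d = 4.9077 × 7 = 34.354 mm
D − Pe = 34.354 − 15.4 = 18.954 mm
Gross irrigation = 18.954 / 0.73 = 25.964 mm

26.0 mm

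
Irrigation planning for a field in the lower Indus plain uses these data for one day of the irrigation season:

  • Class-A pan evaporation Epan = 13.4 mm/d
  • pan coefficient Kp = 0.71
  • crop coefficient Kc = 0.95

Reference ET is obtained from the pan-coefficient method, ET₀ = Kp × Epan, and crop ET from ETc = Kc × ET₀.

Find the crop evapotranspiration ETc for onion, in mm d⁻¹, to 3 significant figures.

9.04 mm d⁻¹

ET₀ = 0.71 × 13.4 = 9.5140 mm/d
ETc = Kc × ET₀ = 0.95 × 9.5140 = 9.0383 mm/d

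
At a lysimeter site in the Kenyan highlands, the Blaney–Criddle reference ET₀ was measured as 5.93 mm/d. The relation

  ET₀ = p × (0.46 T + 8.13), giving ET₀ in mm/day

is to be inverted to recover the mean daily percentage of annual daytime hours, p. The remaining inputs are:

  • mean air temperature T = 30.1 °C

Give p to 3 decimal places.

0.270

p = ET₀ / (0.46 T + 8.13) = 5.93 / (0.46 × 30.1 + 8.13) = 5.93 / 21.976 = 0.2698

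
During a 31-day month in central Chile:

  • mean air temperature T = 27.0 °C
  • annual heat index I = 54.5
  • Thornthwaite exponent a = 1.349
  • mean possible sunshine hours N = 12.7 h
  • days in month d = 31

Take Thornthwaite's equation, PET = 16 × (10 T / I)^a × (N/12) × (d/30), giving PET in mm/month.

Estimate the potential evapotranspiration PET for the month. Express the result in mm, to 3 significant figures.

10T/I = 10 × 27.0 / 54.5 = 4.9541
(10T/I)^a = 4.9541^1.349 = 8.6598
Uncorrected PET = 16 × 8.6598 = 138.557 mm
Correction = (N/12)(d/30) = (12.7/12)(31/30) = 1.0936
PET = 138.557 × 1.0936 = 151.526 mm/month

152 mm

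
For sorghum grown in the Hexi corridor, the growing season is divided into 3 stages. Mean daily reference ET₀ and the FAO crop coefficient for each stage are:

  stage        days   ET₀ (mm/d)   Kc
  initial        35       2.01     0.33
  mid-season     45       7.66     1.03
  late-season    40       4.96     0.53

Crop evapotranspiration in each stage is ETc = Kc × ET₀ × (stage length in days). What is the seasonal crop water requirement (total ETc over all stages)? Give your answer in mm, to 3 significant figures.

initial: 0.33 × 2.01 × 35 = 23.22 mm
mid-season: 1.03 × 7.66 × 45 = 355.04 mm
late-season: 0.53 × 4.96 × 40 = 105.15 mm
Seasonal total = 483.41 mm

483 mm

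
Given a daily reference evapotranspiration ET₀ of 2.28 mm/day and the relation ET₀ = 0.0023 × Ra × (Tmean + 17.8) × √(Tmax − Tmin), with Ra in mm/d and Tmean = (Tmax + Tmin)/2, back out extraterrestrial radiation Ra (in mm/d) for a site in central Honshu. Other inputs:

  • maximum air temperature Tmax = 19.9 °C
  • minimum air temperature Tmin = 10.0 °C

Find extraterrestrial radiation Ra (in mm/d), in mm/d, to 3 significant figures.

Tmean = 14.95 °C; √ΔT = 3.1464
Ra = ET₀ / [0.0023 × (Tmean+17.8) × √ΔT] = 2.28 / (0.0023 × 32.75 × 3.1464) = 9.620 mm/d

9.62 mm/d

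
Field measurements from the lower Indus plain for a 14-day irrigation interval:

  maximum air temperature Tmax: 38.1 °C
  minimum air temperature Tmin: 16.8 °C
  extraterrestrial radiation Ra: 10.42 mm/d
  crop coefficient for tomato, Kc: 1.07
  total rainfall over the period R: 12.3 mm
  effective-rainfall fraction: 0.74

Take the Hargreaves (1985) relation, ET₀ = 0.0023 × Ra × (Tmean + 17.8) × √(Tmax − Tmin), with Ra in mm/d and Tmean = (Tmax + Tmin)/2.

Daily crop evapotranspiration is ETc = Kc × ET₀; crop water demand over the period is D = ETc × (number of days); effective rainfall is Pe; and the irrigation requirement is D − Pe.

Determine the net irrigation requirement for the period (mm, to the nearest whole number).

Tmean = (38.1 + 16.8)/2 = 27.45 °C
ET₀ = 0.0023 × 10.42 × (27.45 + 17.8) × √21.3 = 0.0023 × 10.42 × 45.25 × 4.6152 = 5.0050 mm/d
ETc = Kc × ET₀ = 1.07 × 5.0050 = 5.3554 mm/d
Crop demand D = ETc × 14 d = 5.3554 × 14 = 74.976 mm
Pe = 0.74 × 12.3 = 9.102 mm
D − Pe = 74.976 − 9.102 = 65.874 mm

66 mm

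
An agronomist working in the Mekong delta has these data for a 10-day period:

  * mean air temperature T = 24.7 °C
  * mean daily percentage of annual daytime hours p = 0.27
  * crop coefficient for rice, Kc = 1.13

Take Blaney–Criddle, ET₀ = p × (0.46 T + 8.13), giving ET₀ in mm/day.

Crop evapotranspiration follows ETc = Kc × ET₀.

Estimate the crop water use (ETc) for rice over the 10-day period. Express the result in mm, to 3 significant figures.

ET₀ = 0.27 × (0.46 × 24.7 + 8.13) = 0.27 × 19.492 = 5.2628 mm/d
ETc = Kc × ET₀ = 1.13 × 5.2628 = 5.9470 mm/d
Over 10 days: 5.9470 × 10 = 59.470 mm

59.5 mm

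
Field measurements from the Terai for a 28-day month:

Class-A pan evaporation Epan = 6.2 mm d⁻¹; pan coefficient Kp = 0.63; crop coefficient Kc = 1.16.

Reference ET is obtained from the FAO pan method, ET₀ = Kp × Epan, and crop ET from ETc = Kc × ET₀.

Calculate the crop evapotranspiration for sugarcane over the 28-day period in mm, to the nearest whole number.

ET₀ = 0.63 × 6.2 = 3.9060 mm/d
ETc = Kc × ET₀ = 1.16 × 3.9060 = 4.5310 mm/d
Over 28 days: 4.5310 × 28 = 126.868 mm

127 mm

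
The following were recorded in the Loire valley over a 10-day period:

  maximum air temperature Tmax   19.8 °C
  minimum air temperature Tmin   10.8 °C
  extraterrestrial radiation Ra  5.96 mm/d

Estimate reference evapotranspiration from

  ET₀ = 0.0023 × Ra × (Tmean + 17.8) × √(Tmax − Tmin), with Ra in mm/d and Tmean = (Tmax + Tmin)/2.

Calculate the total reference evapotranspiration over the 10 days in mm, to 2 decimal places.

13.61 mm

Tmean = (19.8 + 10.8)/2 = 15.30 °C
ET₀ = 0.0023 × 5.96 × (15.30 + 17.8) × √9.0 = 0.0023 × 5.96 × 33.10 × 3.0000 = 1.3612 mm/d
Over 10 days: 1.3612 × 10 = 13.612 mm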